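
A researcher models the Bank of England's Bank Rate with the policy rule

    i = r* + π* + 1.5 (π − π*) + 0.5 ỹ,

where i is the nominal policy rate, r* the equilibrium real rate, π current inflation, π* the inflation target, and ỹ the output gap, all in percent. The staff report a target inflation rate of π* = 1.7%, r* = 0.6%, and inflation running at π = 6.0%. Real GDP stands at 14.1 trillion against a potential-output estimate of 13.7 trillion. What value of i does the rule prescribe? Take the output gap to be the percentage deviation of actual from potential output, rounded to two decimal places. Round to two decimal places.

Output gap = 100 × (14.1 − 13.7) / 13.7 = 2.92%.
i = 0.60 + 1.70 + 1.5 × (6.00 − 1.70) + 0.5 × 2.92
   = 0.60 + 1.7 + 6.45 + 1.46 = 10.21

10.21%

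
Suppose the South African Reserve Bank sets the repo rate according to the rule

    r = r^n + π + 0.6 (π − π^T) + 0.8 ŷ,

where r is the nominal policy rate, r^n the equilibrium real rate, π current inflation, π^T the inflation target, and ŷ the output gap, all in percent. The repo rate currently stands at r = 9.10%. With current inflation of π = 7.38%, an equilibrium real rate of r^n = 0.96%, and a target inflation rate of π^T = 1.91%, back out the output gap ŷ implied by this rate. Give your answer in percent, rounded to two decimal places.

0.8 ŷ = 9.10 − 0.96 − 7.38 − 0.6 × (7.38 − 1.91) = -2.522
ŷ = -2.522 / 0.8 = -3.15

-3.15%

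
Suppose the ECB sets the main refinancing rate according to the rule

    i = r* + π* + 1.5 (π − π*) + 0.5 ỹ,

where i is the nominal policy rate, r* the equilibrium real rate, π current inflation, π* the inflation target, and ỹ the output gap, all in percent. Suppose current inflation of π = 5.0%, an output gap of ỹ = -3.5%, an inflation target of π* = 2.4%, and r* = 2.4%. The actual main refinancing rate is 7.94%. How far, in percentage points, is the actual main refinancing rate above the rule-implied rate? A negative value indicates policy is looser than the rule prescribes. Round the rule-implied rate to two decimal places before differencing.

0.99 pp

i = 2.4 + 2.4 + 1.5 × (5.0 − 2.4) + 0.5 × (-3.5)
   = 2.4 + 2.4 + 3.9 − 1.75 = 6.95
Deviation = 7.94 − 6.95 = 0.99 pp.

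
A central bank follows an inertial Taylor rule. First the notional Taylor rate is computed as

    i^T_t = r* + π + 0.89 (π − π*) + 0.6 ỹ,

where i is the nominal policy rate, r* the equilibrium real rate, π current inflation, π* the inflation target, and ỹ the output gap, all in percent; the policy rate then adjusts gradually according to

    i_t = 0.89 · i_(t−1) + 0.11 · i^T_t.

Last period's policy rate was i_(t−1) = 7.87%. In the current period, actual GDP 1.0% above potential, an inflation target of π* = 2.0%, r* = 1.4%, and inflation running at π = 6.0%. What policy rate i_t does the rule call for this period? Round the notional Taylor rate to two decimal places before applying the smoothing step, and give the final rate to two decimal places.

Output 1.0% above potential → ỹ = 1.0.
i^T_t = 1.4 + 6.0 + 0.89 × (6.0 − 2.0) + 0.6 × 1.0
   = 1.4 + 6 + 3.56 + 0.6 = 11.56
i_t = 0.89 × 7.87 + 0.11 × 11.56 = 7.0043 + 1.2716 = 8.28

8.28%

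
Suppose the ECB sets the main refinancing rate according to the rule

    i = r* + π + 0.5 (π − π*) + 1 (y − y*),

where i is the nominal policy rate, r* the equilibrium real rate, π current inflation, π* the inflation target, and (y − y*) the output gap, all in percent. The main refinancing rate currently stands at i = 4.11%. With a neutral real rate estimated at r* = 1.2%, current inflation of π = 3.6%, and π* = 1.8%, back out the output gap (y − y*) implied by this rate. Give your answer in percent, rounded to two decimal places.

-1.59%

1 (y − y*) = 4.11 − 1.2 − 3.6 − 0.5 × (3.6 − 1.8) = -1.59
(y − y*) = -1.59 / 1 = -1.59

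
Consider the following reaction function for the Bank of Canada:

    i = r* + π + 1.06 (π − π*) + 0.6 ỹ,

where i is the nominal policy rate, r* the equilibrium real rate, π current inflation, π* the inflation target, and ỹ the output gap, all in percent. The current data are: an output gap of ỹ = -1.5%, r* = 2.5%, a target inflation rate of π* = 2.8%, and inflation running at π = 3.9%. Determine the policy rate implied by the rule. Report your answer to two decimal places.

6.67%

i = 2.5 + 3.9 + 1.06 × (3.9 − 2.8) + 0.6 × (-1.5)
   = 2.5 + 3.9 + 1.166 − 0.9 = 6.67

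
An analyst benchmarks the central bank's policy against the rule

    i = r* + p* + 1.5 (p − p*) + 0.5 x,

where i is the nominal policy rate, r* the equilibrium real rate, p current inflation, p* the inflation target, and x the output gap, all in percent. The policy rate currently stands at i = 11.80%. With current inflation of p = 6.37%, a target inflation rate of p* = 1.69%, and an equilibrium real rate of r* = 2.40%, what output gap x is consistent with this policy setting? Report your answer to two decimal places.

1.38%

0.5 x = 11.80 − 2.40 − 1.69 − 1.5 × (6.37 − 1.69) = 0.69
x = 0.69 / 0.5 = 1.38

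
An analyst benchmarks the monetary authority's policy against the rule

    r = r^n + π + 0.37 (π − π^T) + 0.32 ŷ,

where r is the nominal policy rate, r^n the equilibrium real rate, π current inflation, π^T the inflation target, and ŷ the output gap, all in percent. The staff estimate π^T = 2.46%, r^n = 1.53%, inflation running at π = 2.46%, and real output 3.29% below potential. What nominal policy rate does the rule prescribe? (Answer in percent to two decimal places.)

2.94%

Output 3.29% below potential → ŷ = -3.29.
r = 1.53 + 2.46 + 0.37 × (2.46 − 2.46) + 0.32 × (-3.29)
   = 1.53 + 2.46 + 0 − 1.0528 = 2.94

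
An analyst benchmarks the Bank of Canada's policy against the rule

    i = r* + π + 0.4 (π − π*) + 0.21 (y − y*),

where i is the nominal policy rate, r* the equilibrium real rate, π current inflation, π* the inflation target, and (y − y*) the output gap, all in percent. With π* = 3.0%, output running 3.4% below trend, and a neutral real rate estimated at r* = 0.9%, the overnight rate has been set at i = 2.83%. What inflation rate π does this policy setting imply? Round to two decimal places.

Output 3.4% below potential → (y − y*) = -3.4.
Collecting π: i = r* + (1 + 0.4) π − 0.4 π* + 0.21 (y − y*)
1.4 π = 2.83 − 0.9 + 0.4 × 3.0 − 0.21 × (-3.4) = 3.844
π = 3.844 / 1.4 = 2.75

2.75%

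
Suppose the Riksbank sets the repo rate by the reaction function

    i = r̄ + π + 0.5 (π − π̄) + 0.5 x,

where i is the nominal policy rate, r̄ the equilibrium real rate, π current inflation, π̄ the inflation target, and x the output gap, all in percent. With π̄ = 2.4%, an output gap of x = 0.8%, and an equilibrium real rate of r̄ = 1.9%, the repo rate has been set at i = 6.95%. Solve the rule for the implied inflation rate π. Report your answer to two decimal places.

3.90%

Collecting π: i = r̄ + (1 + 0.5) π − 0.5 π̄ + 0.5 x
1.5 π = 6.95 − 1.9 + 0.5 × 2.4 − 0.5 × 0.8 = 5.85
π = 5.85 / 1.5 = 3.90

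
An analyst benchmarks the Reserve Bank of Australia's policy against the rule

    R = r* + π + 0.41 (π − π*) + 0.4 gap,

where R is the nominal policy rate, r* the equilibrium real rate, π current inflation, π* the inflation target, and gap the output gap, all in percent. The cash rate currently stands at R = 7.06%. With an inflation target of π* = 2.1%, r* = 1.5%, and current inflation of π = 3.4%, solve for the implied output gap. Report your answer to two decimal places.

0.4 gap = 7.06 − 1.5 − 3.4 − 0.41 × (3.4 − 2.1) = 1.627
gap = 1.627 / 0.4 = 4.07

4.07%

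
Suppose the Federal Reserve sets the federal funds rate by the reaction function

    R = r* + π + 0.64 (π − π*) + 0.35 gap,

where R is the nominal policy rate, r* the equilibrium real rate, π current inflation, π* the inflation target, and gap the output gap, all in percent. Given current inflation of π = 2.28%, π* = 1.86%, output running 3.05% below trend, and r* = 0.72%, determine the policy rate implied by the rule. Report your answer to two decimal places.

Output 3.05% below potential → gap = -3.05.
R = 0.72 + 2.28 + 0.64 × (2.28 − 1.86) + 0.35 × (-3.05)
   = 0.72 + 2.28 + 0.2688 − 1.0675 = 2.20

2.20%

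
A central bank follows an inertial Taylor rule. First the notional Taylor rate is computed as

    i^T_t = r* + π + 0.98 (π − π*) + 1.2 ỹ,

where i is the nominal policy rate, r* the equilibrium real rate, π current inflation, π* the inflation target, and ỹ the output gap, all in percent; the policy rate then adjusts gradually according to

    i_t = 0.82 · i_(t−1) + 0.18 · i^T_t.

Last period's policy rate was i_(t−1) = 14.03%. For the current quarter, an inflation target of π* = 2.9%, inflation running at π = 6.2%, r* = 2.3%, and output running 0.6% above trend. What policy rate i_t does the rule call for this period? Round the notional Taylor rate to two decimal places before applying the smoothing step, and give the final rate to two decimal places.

13.75%

Output 0.6% above potential → ỹ = 0.6.
i^T_t = 2.3 + 6.2 + 0.98 × (6.2 − 2.9) + 1.2 × 0.6
   = 2.3 + 6.2 + 3.234 + 0.72 = 12.45
i_t = 0.82 × 14.03 + 0.18 × 12.45 = 11.5046 + 2.241 = 13.75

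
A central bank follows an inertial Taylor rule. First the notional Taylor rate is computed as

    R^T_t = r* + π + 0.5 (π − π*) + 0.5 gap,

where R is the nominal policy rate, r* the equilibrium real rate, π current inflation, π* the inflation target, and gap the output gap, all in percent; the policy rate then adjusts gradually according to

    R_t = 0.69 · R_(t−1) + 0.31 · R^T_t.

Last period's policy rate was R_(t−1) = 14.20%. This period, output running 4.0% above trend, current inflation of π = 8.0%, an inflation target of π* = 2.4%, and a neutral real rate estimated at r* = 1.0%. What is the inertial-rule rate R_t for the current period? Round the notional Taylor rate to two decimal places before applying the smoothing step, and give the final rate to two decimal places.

Output 4.0% above potential → gap = 4.0.
R^T_t = 1.0 + 8.0 + 0.5 × (8.0 − 2.4) + 0.5 × 4.0
   = 1.0 + 8 + 2.8 + 2 = 13.80
R_t = 0.69 × 14.20 + 0.31 × 13.80 = 9.798 + 4.278 = 14.08

14.08%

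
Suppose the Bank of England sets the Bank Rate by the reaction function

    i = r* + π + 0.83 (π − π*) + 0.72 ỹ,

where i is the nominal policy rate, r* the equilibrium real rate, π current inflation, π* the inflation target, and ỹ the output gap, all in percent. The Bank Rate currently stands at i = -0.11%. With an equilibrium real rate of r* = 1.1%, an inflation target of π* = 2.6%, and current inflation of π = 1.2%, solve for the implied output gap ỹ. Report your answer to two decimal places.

-1.73%

0.72 ỹ = -0.11 − 1.1 − 1.2 − 0.83 × (1.2 − 2.6) = -1.248
ỹ = -1.248 / 0.72 = -1.73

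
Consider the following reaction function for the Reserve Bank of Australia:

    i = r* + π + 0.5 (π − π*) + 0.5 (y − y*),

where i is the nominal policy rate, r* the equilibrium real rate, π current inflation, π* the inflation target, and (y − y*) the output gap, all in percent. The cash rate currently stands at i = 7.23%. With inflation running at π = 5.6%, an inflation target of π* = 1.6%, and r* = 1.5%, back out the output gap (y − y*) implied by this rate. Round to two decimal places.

-3.74%

0.5 (y − y*) = 7.23 − 1.5 − 5.6 − 0.5 × (5.6 − 1.6) = -1.87
(y − y*) = -1.87 / 0.5 = -3.74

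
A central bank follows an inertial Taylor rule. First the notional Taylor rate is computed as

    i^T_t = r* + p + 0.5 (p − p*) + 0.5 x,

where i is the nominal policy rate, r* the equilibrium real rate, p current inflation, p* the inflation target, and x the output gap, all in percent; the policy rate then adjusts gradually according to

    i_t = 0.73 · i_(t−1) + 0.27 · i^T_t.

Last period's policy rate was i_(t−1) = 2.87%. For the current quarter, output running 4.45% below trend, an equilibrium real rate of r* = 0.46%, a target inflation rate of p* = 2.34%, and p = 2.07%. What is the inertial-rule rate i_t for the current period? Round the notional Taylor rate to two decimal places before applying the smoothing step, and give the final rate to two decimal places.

2.14%

Output 4.45% below potential → x = -4.45.
i^T_t = 0.46 + 2.07 + 0.5 × (2.07 − 2.34) + 0.5 × (-4.45)
   = 0.46 + 2.07 − 0.135 − 2.225 = 0.17
i_t = 0.73 × 2.87 + 0.27 × 0.17 = 2.0951 + 0.0459 = 2.14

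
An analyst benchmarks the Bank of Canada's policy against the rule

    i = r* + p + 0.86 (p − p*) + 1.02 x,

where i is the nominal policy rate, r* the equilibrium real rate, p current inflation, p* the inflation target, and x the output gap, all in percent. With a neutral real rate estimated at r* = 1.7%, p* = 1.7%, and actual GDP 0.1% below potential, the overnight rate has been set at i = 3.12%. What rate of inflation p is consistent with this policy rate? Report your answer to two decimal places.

1.60%

Output 0.1% below potential → x = -0.1.
Collecting p: i = r* + (1 + 0.86) p − 0.86 p* + 1.02 x
1.86 p = 3.12 − 1.7 + 0.86 × 1.7 − 1.02 × (-0.1) = 2.984
p = 2.984 / 1.86 = 1.60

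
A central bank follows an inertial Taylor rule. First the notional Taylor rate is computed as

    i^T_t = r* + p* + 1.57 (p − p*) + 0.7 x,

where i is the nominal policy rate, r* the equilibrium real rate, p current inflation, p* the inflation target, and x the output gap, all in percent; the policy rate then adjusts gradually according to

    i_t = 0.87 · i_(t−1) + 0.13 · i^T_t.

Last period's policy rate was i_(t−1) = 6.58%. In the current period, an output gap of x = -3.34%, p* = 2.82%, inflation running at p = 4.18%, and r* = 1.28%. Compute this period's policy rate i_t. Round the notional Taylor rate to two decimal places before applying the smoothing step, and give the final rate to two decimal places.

6.23%

i^T_t = 1.28 + 2.82 + 1.57 × (4.18 − 2.82) + 0.7 × (-3.34)
   = 1.28 + 2.82 + 2.1352 − 2.338 = 3.90
i_t = 0.87 × 6.58 + 0.13 × 3.90 = 5.7246 + 0.507 = 6.23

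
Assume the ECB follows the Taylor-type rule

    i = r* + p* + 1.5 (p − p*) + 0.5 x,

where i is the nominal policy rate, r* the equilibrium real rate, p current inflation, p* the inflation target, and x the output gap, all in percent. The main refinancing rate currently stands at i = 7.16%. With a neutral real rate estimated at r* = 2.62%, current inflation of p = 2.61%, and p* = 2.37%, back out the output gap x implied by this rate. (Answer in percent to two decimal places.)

0.5 x = 7.16 − 2.62 − 2.37 − 1.5 × (2.61 − 2.37) = 1.81
x = 1.81 / 0.5 = 3.62

3.62%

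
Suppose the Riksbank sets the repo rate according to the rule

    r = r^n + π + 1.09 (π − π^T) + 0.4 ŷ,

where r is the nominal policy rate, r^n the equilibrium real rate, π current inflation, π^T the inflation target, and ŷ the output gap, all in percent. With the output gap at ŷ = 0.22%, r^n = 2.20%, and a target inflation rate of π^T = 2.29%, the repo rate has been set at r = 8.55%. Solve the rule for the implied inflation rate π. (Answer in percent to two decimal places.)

4.19%

Collecting π: r = r^n + (1 + 1.09) π − 1.09 π^T + 0.4 ŷ
2.09 π = 8.55 − 2.20 + 1.09 × 2.29 − 0.4 × 0.22 = 8.7581
π = 8.7581 / 2.09 = 4.19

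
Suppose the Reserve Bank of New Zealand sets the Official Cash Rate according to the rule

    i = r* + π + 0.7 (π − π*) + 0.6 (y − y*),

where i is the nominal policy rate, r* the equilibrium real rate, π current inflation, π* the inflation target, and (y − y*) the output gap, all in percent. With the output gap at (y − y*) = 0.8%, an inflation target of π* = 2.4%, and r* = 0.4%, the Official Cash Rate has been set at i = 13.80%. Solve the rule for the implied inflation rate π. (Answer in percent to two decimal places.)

8.59%

Collecting π: i = r* + (1 + 0.7) π − 0.7 π* + 0.6 (y − y*)
1.7 π = 13.80 − 0.4 + 0.7 × 2.4 − 0.6 × 0.8 = 14.6
π = 14.6 / 1.7 = 8.59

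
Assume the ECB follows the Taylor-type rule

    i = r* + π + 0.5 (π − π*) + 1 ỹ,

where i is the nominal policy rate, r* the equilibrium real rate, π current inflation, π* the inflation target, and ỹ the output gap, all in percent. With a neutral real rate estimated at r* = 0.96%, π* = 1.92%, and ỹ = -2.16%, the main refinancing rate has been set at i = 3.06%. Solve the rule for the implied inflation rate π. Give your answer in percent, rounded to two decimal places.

Collecting π: i = r* + (1 + 0.5) π − 0.5 π* + 1 ỹ
1.5 π = 3.06 − 0.96 + 0.5 × 1.92 − 1 × (-2.16) = 5.22
π = 5.22 / 1.5 = 3.48

3.48%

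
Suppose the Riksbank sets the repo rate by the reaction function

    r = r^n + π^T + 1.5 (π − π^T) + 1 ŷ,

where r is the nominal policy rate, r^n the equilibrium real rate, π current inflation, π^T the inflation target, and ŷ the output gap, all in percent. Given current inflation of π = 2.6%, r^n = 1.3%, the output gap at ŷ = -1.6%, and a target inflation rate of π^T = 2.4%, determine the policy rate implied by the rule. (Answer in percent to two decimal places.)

r = 1.3 + 2.4 + 1.5 × (2.6 − 2.4) + 1 × (-1.6)
   = 1.3 + 2.4 + 0.3 − 1.6 = 2.40

2.40%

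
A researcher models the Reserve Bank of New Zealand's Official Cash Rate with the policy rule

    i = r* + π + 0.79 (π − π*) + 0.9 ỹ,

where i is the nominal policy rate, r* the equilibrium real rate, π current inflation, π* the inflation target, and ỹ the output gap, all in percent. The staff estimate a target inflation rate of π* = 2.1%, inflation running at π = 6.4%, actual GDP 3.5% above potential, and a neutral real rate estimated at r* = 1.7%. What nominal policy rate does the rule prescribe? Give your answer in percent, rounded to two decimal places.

Output 3.5% above potential → ỹ = 3.5.
i = 1.7 + 6.4 + 0.79 × (6.4 − 2.1) + 0.9 × 3.5
   = 1.7 + 6.4 + 3.397 + 3.15 = 14.65

14.65%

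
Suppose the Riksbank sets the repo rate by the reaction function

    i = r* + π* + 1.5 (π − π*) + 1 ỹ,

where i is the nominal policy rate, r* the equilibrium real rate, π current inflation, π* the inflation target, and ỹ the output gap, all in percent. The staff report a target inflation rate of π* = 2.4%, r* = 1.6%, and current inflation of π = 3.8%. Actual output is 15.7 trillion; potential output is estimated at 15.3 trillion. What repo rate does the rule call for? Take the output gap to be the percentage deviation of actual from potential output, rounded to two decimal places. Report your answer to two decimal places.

Output gap = 100 × (15.7 − 15.3) / 15.3 = 2.61%.
i = 1.60 + 2.40 + 1.5 × (3.80 − 2.40) + 1 × 2.61
   = 1.60 + 2.4 + 2.1 + 2.61 = 8.71

8.71%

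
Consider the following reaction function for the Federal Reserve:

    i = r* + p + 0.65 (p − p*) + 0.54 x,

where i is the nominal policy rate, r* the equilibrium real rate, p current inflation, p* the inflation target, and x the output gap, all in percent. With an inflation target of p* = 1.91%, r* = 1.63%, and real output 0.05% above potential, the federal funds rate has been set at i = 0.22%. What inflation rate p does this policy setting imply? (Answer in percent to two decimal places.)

Output 0.05% above potential → x = 0.05.
Collecting p: i = r* + (1 + 0.65) p − 0.65 p* + 0.54 x
1.65 p = 0.22 − 1.63 + 0.65 × 1.91 − 0.54 × 0.05 = -0.1955
p = -0.1955 / 1.65 = -0.12

-0.12%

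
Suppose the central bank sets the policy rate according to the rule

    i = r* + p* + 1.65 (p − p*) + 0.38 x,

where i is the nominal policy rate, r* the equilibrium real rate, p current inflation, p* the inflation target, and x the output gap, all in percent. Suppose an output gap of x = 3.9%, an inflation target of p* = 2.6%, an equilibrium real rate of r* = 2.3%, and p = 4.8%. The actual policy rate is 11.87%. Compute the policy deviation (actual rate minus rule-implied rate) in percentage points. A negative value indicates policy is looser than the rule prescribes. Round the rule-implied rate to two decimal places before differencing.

i = 2.3 + 2.6 + 1.65 × (4.8 − 2.6) + 0.38 × 3.9
   = 2.3 + 2.6 + 3.63 + 1.482 = 10.01
Deviation = 11.87 − 10.01 = 1.86 pp.

1.86 pp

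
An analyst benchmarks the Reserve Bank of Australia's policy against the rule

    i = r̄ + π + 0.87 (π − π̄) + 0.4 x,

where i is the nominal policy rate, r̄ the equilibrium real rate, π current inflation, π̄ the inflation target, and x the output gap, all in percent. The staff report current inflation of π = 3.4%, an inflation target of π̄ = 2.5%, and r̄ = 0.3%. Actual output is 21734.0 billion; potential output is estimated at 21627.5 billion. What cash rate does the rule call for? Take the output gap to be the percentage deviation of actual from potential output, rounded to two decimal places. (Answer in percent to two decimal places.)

Output gap = 100 × (21734.0 − 21627.5) / 21627.5 = 0.49%.
i = 0.30 + 3.40 + 0.87 × (3.40 − 2.50) + 0.4 × 0.49
   = 0.30 + 3.4 + 0.783 + 0.196 = 4.68

4.68%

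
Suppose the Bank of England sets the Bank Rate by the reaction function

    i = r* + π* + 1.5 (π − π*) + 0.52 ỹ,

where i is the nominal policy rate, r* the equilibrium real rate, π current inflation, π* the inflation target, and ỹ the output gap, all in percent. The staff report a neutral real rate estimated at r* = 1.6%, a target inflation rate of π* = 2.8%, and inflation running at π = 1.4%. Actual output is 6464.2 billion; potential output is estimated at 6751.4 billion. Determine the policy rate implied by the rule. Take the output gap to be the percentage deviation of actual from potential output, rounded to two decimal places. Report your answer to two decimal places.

0.09%

Output gap = 100 × (6464.2 − 6751.4) / 6751.4 = -4.25%.
i = 1.60 + 2.80 + 1.5 × (1.40 − 2.80) + 0.52 × (-4.25)
   = 1.60 + 2.8 − 2.1 − 2.21 = 0.09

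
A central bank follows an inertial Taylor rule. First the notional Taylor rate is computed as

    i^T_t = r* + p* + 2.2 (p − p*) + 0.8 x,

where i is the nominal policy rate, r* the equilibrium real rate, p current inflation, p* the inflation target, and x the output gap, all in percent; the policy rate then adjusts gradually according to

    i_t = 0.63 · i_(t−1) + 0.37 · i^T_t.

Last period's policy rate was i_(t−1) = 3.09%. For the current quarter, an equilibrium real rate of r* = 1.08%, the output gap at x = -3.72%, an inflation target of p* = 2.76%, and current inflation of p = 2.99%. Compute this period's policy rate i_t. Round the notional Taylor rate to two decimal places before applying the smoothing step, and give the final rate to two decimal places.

i^T_t = 1.08 + 2.76 + 2.2 × (2.99 − 2.76) + 0.8 × (-3.72)
   = 1.08 + 2.76 + 0.506 − 2.976 = 1.37
i_t = 0.63 × 3.09 + 0.37 × 1.37 = 1.9467 + 0.5069 = 2.45

2.45%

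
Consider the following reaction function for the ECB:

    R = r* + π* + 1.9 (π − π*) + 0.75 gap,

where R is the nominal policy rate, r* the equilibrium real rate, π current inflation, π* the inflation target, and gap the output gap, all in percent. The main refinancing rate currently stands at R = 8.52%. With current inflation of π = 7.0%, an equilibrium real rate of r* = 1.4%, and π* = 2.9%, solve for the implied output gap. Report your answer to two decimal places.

0.75 gap = 8.52 − 1.4 − 2.9 − 1.9 × (7.0 − 2.9) = -3.57
gap = -3.57 / 0.75 = -4.76

-4.76%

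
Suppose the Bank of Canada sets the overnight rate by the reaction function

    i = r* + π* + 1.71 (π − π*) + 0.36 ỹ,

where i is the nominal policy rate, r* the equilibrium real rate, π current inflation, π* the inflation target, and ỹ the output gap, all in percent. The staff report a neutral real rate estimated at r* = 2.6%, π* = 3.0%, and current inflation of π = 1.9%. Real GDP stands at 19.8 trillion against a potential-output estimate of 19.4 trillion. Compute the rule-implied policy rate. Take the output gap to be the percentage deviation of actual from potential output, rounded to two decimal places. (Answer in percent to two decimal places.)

4.46%

Output gap = 100 × (19.8 − 19.4) / 19.4 = 2.06%.
i = 2.60 + 3.00 + 1.71 × (1.90 − 3.00) + 0.36 × 2.06
   = 2.60 + 3 − 1.881 + 0.7416 = 4.46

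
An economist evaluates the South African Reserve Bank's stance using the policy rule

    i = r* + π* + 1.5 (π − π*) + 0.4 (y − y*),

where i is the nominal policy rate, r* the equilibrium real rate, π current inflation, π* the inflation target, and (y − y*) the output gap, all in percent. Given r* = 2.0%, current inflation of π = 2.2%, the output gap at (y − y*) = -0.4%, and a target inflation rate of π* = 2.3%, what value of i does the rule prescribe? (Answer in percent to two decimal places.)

i = 2.0 + 2.3 + 1.5 × (2.2 − 2.3) + 0.4 × (-0.4)
   = 2.0 + 2.3 − 0.15 − 0.16 = 3.99

3.99%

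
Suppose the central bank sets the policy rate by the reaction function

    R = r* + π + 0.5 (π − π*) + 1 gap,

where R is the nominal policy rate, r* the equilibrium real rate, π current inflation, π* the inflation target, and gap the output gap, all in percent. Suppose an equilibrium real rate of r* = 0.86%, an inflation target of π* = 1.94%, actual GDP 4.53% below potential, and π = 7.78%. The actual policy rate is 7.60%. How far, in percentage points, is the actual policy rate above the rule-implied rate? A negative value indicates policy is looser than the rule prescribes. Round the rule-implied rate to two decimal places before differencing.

0.57 pp

Output 4.53% below potential → gap = -4.53.
R = 0.86 + 7.78 + 0.5 × (7.78 − 1.94) + 1 × (-4.53)
   = 0.86 + 7.78 + 2.92 − 4.53 = 7.03
Deviation = 7.60 − 7.03 = 0.57 pp.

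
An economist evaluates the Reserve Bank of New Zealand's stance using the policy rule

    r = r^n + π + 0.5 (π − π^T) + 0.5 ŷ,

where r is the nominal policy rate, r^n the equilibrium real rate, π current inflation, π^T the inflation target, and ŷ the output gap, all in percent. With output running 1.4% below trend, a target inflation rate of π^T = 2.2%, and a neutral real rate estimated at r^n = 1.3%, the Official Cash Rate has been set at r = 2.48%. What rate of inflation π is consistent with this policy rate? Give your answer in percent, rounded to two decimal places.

Output 1.4% below potential → ŷ = -1.4.
Collecting π: r = r^n + (1 + 0.5) π − 0.5 π^T + 0.5 ŷ
1.5 π = 2.48 − 1.3 + 0.5 × 2.2 − 0.5 × (-1.4) = 2.98
π = 2.98 / 1.5 = 1.99

1.99%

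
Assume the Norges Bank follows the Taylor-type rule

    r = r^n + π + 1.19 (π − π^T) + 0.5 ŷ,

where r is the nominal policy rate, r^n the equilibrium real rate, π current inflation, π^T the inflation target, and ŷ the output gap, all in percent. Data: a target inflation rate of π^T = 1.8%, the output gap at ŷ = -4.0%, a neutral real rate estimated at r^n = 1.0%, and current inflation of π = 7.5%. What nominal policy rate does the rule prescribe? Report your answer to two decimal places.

13.28%

r = 1.0 + 7.5 + 1.19 × (7.5 − 1.8) + 0.5 × (-4.0)
   = 1.0 + 7.5 + 6.783 − 2 = 13.28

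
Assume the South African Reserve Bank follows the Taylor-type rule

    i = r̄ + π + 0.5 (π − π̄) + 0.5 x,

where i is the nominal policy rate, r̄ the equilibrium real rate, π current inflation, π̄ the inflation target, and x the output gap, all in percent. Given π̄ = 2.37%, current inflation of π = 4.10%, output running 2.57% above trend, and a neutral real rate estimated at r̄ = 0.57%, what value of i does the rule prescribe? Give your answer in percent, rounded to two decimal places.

Output 2.57% above potential → x = 2.57.
i = 0.57 + 4.10 + 0.5 × (4.10 − 2.37) + 0.5 × 2.57
   = 0.57 + 4.1 + 0.865 + 1.285 = 6.82

6.82%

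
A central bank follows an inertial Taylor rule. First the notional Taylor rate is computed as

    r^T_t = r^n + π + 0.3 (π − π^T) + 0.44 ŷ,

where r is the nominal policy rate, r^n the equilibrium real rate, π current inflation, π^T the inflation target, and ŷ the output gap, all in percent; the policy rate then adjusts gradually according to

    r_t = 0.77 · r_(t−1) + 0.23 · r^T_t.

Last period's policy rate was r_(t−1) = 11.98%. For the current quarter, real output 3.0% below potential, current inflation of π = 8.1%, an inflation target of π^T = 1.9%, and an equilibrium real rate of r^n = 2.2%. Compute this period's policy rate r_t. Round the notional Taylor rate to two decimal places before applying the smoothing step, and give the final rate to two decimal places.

Output 3.0% below potential → ŷ = -3.0.
r^T_t = 2.2 + 8.1 + 0.3 × (8.1 − 1.9) + 0.44 × (-3.0)
   = 2.2 + 8.1 + 1.86 − 1.32 = 10.84
r_t = 0.77 × 11.98 + 0.23 × 10.84 = 9.2246 + 2.4932 = 11.72

11.72%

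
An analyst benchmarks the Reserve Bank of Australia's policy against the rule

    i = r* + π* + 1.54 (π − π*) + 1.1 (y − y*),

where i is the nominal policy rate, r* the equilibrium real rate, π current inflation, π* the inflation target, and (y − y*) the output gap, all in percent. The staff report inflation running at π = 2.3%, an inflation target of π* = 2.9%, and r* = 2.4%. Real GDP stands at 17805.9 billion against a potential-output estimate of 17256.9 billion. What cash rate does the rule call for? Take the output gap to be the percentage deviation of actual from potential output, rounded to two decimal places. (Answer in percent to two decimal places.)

Output gap = 100 × (17805.9 − 17256.9) / 17256.9 = 3.18%.
i = 2.40 + 2.90 + 1.54 × (2.30 − 2.90) + 1.1 × 3.18
   = 2.40 + 2.9 − 0.924 + 3.498 = 7.87

7.87%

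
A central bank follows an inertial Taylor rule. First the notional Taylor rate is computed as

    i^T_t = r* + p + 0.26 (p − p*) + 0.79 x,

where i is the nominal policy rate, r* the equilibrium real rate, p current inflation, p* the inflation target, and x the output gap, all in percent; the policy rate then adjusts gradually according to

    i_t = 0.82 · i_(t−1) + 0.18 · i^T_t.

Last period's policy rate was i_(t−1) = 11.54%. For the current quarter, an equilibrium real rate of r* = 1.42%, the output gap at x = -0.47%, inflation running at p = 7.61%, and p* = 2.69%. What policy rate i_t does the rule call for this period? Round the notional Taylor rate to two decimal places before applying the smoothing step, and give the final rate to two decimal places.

11.25%

i^T_t = 1.42 + 7.61 + 0.26 × (7.61 − 2.69) + 0.79 × (-0.47)
   = 1.42 + 7.61 + 1.2792 − 0.3713 = 9.94
i_t = 0.82 × 11.54 + 0.18 × 9.94 = 9.4628 + 1.7892 = 11.25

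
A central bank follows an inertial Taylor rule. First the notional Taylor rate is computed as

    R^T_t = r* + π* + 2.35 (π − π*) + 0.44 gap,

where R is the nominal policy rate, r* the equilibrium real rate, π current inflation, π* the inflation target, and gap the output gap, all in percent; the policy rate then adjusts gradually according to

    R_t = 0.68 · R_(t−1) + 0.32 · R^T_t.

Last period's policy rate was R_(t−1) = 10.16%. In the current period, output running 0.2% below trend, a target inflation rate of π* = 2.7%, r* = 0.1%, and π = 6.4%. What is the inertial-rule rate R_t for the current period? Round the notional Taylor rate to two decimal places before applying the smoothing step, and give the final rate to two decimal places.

Output 0.2% below potential → gap = -0.2.
R^T_t = 0.1 + 2.7 + 2.35 × (6.4 − 2.7) + 0.44 × (-0.2)
   = 0.1 + 2.7 + 8.695 − 0.088 = 11.41
R_t = 0.68 × 10.16 + 0.32 × 11.41 = 6.9088 + 3.6512 = 10.56

10.56%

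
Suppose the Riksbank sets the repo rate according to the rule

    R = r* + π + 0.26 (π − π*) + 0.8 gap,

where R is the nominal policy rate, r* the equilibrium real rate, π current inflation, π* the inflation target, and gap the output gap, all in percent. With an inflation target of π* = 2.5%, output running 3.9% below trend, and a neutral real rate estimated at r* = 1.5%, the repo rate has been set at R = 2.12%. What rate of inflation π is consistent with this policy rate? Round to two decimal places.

3.48%

Output 3.9% below potential → gap = -3.9.
Collecting π: R = r* + (1 + 0.26) π − 0.26 π* + 0.8 gap
1.26 π = 2.12 − 1.5 + 0.26 × 2.5 − 0.8 × (-3.9) = 4.39
π = 4.39 / 1.26 = 3.48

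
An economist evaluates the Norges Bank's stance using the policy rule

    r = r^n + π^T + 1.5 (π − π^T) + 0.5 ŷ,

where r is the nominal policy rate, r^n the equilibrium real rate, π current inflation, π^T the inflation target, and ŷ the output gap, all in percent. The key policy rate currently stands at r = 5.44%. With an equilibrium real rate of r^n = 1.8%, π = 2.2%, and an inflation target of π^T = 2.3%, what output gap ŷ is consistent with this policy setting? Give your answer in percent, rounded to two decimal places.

2.98%

0.5 ŷ = 5.44 − 1.8 − 2.3 − 1.5 × (2.2 − 2.3) = 1.49
ŷ = 1.49 / 0.5 = 2.98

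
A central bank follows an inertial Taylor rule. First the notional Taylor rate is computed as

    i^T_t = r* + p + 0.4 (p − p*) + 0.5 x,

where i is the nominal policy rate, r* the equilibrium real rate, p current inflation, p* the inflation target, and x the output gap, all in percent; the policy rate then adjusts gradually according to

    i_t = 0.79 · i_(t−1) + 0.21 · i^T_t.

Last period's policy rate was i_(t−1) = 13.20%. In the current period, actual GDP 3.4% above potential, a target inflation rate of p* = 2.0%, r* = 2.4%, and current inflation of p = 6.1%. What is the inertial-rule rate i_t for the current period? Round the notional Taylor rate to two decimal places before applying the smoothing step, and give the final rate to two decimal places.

Output 3.4% above potential → x = 3.4.
i^T_t = 2.4 + 6.1 + 0.4 × (6.1 − 2.0) + 0.5 × 3.4
   = 2.4 + 6.1 + 1.64 + 1.7 = 11.84
i_t = 0.79 × 13.20 + 0.21 × 11.84 = 10.428 + 2.4864 = 12.91

12.91%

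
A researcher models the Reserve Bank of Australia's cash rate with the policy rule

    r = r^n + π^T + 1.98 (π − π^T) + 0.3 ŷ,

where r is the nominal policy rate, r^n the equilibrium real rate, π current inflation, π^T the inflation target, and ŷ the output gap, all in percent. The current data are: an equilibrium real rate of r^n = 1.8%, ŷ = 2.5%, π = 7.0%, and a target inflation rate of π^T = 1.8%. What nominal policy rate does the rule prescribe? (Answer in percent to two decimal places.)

14.65%

r = 1.8 + 1.8 + 1.98 × (7.0 − 1.8) + 0.3 × 2.5
   = 1.8 + 1.8 + 10.296 + 0.75 = 14.65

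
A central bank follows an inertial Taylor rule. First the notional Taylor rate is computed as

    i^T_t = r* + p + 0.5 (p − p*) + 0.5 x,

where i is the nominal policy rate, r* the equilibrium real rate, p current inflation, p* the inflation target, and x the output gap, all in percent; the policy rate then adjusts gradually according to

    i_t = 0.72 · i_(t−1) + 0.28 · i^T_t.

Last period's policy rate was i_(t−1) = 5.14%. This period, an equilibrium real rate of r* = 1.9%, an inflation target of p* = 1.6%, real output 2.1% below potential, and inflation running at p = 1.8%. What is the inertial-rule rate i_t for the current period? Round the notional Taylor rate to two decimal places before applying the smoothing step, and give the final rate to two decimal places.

Output 2.1% below potential → x = -2.1.
i^T_t = 1.9 + 1.8 + 0.5 × (1.8 − 1.6) + 0.5 × (-2.1)
   = 1.9 + 1.8 + 0.1 − 1.05 = 2.75
i_t = 0.72 × 5.14 + 0.28 × 2.75 = 3.7008 + 0.77 = 4.47

4.47%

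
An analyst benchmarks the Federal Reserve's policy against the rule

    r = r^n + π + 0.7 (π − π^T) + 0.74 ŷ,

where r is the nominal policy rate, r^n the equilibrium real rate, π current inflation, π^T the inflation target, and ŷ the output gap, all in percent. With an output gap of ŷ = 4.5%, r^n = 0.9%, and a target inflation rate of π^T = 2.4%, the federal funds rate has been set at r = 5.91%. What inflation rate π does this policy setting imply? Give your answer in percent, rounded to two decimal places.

1.98%

Collecting π: r = r^n + (1 + 0.7) π − 0.7 π^T + 0.74 ŷ
1.7 π = 5.91 − 0.9 + 0.7 × 2.4 − 0.74 × 4.5 = 3.36
π = 3.36 / 1.7 = 1.98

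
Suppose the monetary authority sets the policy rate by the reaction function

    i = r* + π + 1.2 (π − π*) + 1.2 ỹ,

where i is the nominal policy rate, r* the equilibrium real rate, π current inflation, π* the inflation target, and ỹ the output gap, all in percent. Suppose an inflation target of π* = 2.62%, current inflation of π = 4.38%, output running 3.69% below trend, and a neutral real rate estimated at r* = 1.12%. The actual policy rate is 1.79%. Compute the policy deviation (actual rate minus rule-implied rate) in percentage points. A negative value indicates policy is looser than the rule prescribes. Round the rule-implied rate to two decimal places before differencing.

-1.39 pp

Output 3.69% below potential → ỹ = -3.69.
i = 1.12 + 4.38 + 1.2 × (4.38 − 2.62) + 1.2 × (-3.69)
   = 1.12 + 4.38 + 2.112 − 4.428 = 3.18
Deviation = 1.79 − 3.18 = -1.39 pp.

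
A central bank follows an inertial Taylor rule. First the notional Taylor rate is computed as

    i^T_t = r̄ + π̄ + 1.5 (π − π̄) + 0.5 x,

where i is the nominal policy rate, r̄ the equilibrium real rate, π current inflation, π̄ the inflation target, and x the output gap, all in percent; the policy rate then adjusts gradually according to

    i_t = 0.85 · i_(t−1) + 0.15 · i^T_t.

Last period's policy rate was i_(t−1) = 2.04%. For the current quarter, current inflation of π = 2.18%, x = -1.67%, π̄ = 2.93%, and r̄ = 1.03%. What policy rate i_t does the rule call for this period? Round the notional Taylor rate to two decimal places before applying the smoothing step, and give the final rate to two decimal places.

2.03%

i^T_t = 1.03 + 2.93 + 1.5 × (2.18 − 2.93) + 0.5 × (-1.67)
   = 1.03 + 2.93 − 1.125 − 0.835 = 2.00
i_t = 0.85 × 2.04 + 0.15 × 2.00 = 1.734 + 0.3 = 2.03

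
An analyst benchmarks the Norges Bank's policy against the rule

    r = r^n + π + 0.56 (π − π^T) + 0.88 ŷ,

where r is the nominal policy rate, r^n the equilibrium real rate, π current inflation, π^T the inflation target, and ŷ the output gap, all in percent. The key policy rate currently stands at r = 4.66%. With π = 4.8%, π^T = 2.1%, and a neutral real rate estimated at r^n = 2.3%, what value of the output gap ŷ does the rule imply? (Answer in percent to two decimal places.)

0.88 ŷ = 4.66 − 2.3 − 4.8 − 0.56 × (4.8 − 2.1) = -3.952
ŷ = -3.952 / 0.88 = -4.49

-4.49%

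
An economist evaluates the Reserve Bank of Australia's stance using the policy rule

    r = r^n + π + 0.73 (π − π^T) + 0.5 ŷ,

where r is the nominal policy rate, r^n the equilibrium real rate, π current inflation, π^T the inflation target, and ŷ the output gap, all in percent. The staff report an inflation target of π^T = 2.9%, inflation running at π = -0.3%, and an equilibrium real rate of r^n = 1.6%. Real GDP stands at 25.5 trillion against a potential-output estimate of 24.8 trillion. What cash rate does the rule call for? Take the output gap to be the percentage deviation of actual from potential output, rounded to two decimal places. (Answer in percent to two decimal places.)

0.37%

Output gap = 100 × (25.5 − 24.8) / 24.8 = 2.82%.
r = 1.60 + (-0.30) + 0.73 × (-0.30 − 2.90) + 0.5 × 2.82
   = 1.60 − 0.3 − 2.336 + 1.41 = 0.37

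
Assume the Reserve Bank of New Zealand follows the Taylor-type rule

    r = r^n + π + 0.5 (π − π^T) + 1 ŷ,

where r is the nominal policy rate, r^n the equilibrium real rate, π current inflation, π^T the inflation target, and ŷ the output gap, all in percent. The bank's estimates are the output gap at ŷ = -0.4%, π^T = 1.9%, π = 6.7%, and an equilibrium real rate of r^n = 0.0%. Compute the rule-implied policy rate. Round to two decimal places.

r = 0.0 + 6.7 + 0.5 × (6.7 − 1.9) + 1 × (-0.4)
   = 0.0 + 6.7 + 2.4 − 0.4 = 8.70

8.70%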